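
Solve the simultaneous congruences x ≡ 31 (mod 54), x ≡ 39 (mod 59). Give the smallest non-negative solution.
The moduli 54, 59 are pairwise coprime, so by the CRT there is a unique solution mod 54·59 = 3186.
Solve by successive substitution. Start with x ≡ 31 (mod 54).
  Combine with x ≡ 39 (mod 59): write x = 31 + 54·t and require 31 + 54·t ≡ 39 (mod 59), i.e. 54·t ≡ 39 − 31 ≡ 8 (mod 59). Since 54^(−1) ≡ 47 (mod 59), t ≡ 47·8 ≡ 22 (mod 59). So x ≡ 31 + 54·22 = 1219 (mod 3186).
Unique solution in [0, 3186): x = 1219.

Final answer: x ≡ 1219 (mod 3186); the representative in [0, 3186) is 1219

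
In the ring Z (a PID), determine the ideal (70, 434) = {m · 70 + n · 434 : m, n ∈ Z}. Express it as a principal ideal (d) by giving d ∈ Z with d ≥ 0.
(70, 434) = (14); d = 14

In the PID Z, (a, b) is generated by gcd(a, b). Compute gcd(434, 70) with the extended Euclidean algorithm, tracking rows (r, s, t) with s·434 + t·70 = r:
  row A: (434, 1, 0)   [1·434 + 0·70 = 434]
  row B: (70, 0, 1)   [0·434 + 1·70 = 70]
  434 = 6·70 + 14   → row C = row A − 6·row B = (14, 1, −6)   [check: 1·434 − 6·70 = 14]
  70 = 5·14 + 0   → remainder 0, stop. gcd = 14 (last nonzero row C).
So gcd(70, 434) = 14, with Bézout identity 1·434 − 6·70 = 14. Containment (⊇): the Bézout identity exhibits 14 as an element of (70, 434), giving (14) ⊆ (70, 434). Containment (⊆): since 14 | 70 and 14 | 434 (70 = 14·5, 434 = 14·31), every Z-linear combination of 70 and 434 is divisible by 14, so (70, 434) ⊆ (14). Therefore (70, 434) = (14), d = 14.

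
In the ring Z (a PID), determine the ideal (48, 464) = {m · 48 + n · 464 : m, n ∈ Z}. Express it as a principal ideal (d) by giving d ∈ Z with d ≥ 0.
(48, 464) = (16); d = 16

In the PID Z, (a, b) is generated by gcd(a, b). Compute gcd(464, 48) with the extended Euclidean algorithm, tracking rows (r, s, t) with s·464 + t·48 = r:
  row A: (464, 1, 0)   [1·464 + 0·48 = 464]
  row B: (48, 0, 1)   [0·464 + 1·48 = 48]
  464 = 9·48 + 32   → row C = row A − 9·row B = (32, 1, −9)   [check: 1·464 − 9·48 = 32]
  48 = 1·32 + 16   → row D = row B − 1·row C = (16, −1, 10)   [check: −1·464 + 10·48 = 16]
  32 = 2·16 + 0   → remainder 0, stop. gcd = 16 (last nonzero row D).
So gcd(48, 464) = 16, with Bézout identity −1·464 + 10·48 = 16. Containment (⊇): the Bézout identity exhibits 16 as an element of (48, 464), giving (16) ⊆ (48, 464). Containment (⊆): since 16 | 48 and 16 | 464 (48 = 16·3, 464 = 16·29), every Z-linear combination of 48 and 464 is divisible by 16, so (48, 464) ⊆ (16). Therefore (48, 464) = (16), d = 16.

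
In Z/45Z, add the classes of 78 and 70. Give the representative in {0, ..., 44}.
13

Reduce the summands first: 78 ≡ 33, 70 ≡ 25 (mod 45), so 78 + 70 ≡ 33 + 25 (mod 45). 33 + 25 = 58; 58 = 1·45 + 13, so (78 + 70) mod 45 = 13.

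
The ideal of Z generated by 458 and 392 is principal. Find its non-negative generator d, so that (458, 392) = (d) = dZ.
In the PID Z, (a, b) is generated by gcd(a, b). Compute gcd(458, 392) with the extended Euclidean algorithm, tracking rows (r, s, t) with s·458 + t·392 = r:
  row A: (458, 1, 0)   [1·458 + 0·392 = 458]
  row B: (392, 0, 1)   [0·458 + 1·392 = 392]
  458 = 1·392 + 66   → row C = row A − 1·row B = (66, 1, −1)   [check: 1·458 − 1·392 = 66]
  392 = 5·66 + 62   → row D = row B − 5·row C = (62, −5, 6)   [check: −5·458 + 6·392 = 62]
  66 = 1·62 + 4   → row E = row C − 1·row D = (4, 6, −7)   [check: 6·458 − 7·392 = 4]
  62 = 15·4 + 2   → row F = row D − 15·row E = (2, −95, 111)   [check: −95·458 + 111·392 = 2]
  4 = 2·2 + 0   → remainder 0, stop. gcd = 2 (last nonzero row F).
So gcd(458, 392) = 2, with Bézout identity −95·458 + 111·392 = 2. Containment (⊇): the Bézout identity exhibits 2 as an element of (458, 392), giving (2) ⊆ (458, 392). Containment (⊆): since 2 | 458 and 2 | 392 (458 = 2·229, 392 = 2·196), every Z-linear combination of 458 and 392 is divisible by 2, so (458, 392) ⊆ (2). Therefore (458, 392) = (2), d = 2.

Final answer: (458, 392) = (2); d = 2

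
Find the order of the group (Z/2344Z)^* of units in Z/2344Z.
|(Z/2344Z)^*| = 1168

(Z/2344Z)^* consists of the classes a with gcd(a, 2344) = 1, so its order is φ(2344). φ is multiplicative, with φ(p^e) = p^e − p^(e−1). Factorise 2344 = 2^3 · 293. Then
  φ(2344) = (2^3 − 2^2) · (293 − 1) = 4 · 292 = 1168.
Thus |(Z/2344Z)^*| = 1168.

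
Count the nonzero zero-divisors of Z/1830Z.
In Z/1830Z each nonzero element is either a unit (gcd with 1830 is 1) or a zero-divisor (gcd > 1). The number of units is φ(1830): factorise 1830 = 2 · 3 · 5 · 61, so φ(1830) = (2 − 1) · (3 − 1) · (5 − 1) · (61 − 1) = 1 · 2 · 4 · 60 = 480. The nonzero elements number 1830 − 1 = 1829. Hence the nonzero zero-divisors number 1829 − 480 = 1349.

Final answer: Z/1830Z has 1349 nonzero zero-divisors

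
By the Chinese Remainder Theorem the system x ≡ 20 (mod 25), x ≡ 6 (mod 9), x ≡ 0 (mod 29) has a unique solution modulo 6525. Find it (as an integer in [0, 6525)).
x ≡ 870 (mod 6525); the representative in [0, 6525) is 870

The moduli 25, 9, 29 are pairwise coprime, so by the CRT there is a unique solution mod 25·9·29 = 6525.
Solve by successive substitution. Start with x ≡ 20 (mod 25).
  Combine with x ≡ 6 (mod 9): write x = 20 + 25·t and require 20 + 25·t ≡ 6 (mod 9), i.e. 25·t ≡ 6 − 20 ≡ 4 (mod 9). Since 25^(−1) ≡ 4 (mod 9) (25 ≡ 7 (mod 9)), t ≡ 4·4 ≡ 7 (mod 9). So x ≡ 20 + 25·7 = 195 (mod 225).
  Combine with x ≡ 0 (mod 29): write x = 195 + 225·t and require 195 + 225·t ≡ 0 (mod 29), i.e. 225·t ≡ 0 − 195 ≡ 8 (mod 29). Since 225^(−1) ≡ 4 (mod 29) (225 ≡ 22 (mod 29)), t ≡ 4·8 ≡ 3 (mod 29). So x ≡ 195 + 225·3 = 870 (mod 6525).
Unique solution in [0, 6525): x = 870.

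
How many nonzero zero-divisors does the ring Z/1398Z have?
In Z/1398Z each nonzero element is either a unit (gcd with 1398 is 1) or a zero-divisor (gcd > 1). The number of units is φ(1398): factorise 1398 = 2 · 3 · 233, so φ(1398) = (2 − 1) · (3 − 1) · (233 − 1) = 1 · 2 · 232 = 464. The nonzero elements number 1398 − 1 = 1397. Hence the nonzero zero-divisors number 1397 − 464 = 933.

Final answer: Z/1398Z has 933 nonzero zero-divisors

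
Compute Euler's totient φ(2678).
φ is multiplicative, with φ(p^e) = p^e − p^(e−1). Factorise 2678 = 2 · 13 · 103. Then
  φ(2678) = (2 − 1) · (13 − 1) · (103 − 1) = 1 · 12 · 102 = 1224.

Final answer: φ(2678) = 1224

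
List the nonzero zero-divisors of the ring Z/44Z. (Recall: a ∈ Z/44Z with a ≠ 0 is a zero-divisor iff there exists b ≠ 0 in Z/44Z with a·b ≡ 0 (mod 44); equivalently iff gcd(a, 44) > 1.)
nonzero zero-divisors of Z/44Z = {2, 4, 6, 8, 10, 11, 12, 14, 16, 18, 20, 22, 24, 26, 28, 30, 32, 33, 34, 36, 38, 40, 42}

An element a ∈ Z/44Z (with a ≠ 0) is a zero-divisor iff gcd(a, 44) > 1 (because a is a unit precisely when gcd(a, n) = 1, and in Z/nZ every nonzero, non-unit element is a zero-divisor). Scan a = 1, ..., 43 and keep those with gcd(a, 44) > 1:
  gcd(2, 44) = 2, gcd(4, 44) = 4, gcd(6, 44) = 2, gcd(8, 44) = 4, gcd(10, 44) = 2, gcd(11, 44) = 11, gcd(12, 44) = 4, gcd(14, 44) = 2, gcd(16, 44) = 4, gcd(18, 44) = 2, gcd(20, 44) = 4, gcd(22, 44) = 22, gcd(24, 44) = 4, gcd(26, 44) = 2, gcd(28, 44) = 4, gcd(30, 44) = 2, gcd(32, 44) = 4, gcd(33, 44) = 11, gcd(34, 44) = 2, gcd(36, 44) = 4, gcd(38, 44) = 2, gcd(40, 44) = 4, gcd(42, 44) = 2.
All other a ∈ {1, ..., 43} have gcd(a, 44) = 1 and are units. So the nonzero zero-divisors are exactly the 23 values of a appearing in this scan.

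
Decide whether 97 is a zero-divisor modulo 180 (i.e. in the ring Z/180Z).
gcd(97, 180) = 1, so 97 is a unit in Z/180Z (it has a multiplicative inverse). A unit cannot be a zero-divisor: if 97·b ≡ 0 then multiplying both sides by 97^(−1) gives b ≡ 0. So 97 is not a zero-divisor.

Final answer: NO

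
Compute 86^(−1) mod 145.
86^(−1) ≡ 86 (mod 145)

Apply the extended Euclidean algorithm to (145, 86), tracking rows (r, s, t) with s·145 + t·86 = r. Each division r_prev = q·r_cur + r_new produces the new row as (previous row) − q·(current row):
  row A: (145, 1, 0)   [1·145 + 0·86 = 145]
  row B: (86, 0, 1)   [0·145 + 1·86 = 86]
  145 = 1·86 + 59   → row C = row A − 1·row B = (59, 1, −1)   [check: 1·145 − 1·86 = 59]
  86 = 1·59 + 27   → row D = row B − 1·row C = (27, −1, 2)   [check: −1·145 + 2·86 = 27]
  59 = 2·27 + 5   → row E = row C − 2·row D = (5, 3, −5)   [check: 3·145 − 5·86 = 5]
  27 = 5·5 + 2   → row F = row D − 5·row E = (2, −16, 27)   [check: −16·145 + 27·86 = 2]
  5 = 2·2 + 1   → row G = row E − 2·row F = (1, 35, −59)   [check: 35·145 − 59·86 = 1]
  2 = 2·1 + 0   → remainder 0, stop. gcd = 1 (last nonzero row G).
The gcd is 1, so 86 is invertible mod 145. The last nonzero row gives 35·145 − 59·86 = 1, so t = −59. So 86^(−1) ≡ −59 ≡ 86 (mod 145). Verify: 86 · 86 = 7396 ≡ 1 (mod 145). ✓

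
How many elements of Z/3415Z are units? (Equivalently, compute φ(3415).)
Z/3415Z has φ(3415) = 2728 units

An element a ∈ Z/3415Z is a unit iff gcd(a, 3415) = 1, so the number of units is φ(3415). φ is multiplicative, with φ(p^e) = p^e − p^(e−1). Factorise 3415 = 5 · 683. Then
  φ(3415) = (5 − 1) · (683 − 1) = 4 · 682 = 2728.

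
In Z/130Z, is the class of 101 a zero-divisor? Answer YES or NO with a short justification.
NO

gcd(101, 130) = 1, so 101 is a unit in Z/130Z (it has a multiplicative inverse). A unit cannot be a zero-divisor: if 101·b ≡ 0 then multiplying both sides by 101^(−1) gives b ≡ 0. So 101 is not a zero-divisor.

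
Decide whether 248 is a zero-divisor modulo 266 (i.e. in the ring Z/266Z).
YES

gcd(248, 266) = 2 > 1, so 248 is not a unit in Z/266Z. In Z/nZ every nonzero non-unit is a zero-divisor: explicitly, take b = 266/gcd = 133 ≠ 0 (mod 266); then 248·133 = 32984 = 124·266, i.e. 248·133 ≡ 0 (mod 266). So 248 is a zero-divisor.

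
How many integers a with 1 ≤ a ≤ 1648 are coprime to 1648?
816

The number of a ∈ {1, ..., 1648} with gcd(a, 1648) = 1 is by definition Euler's totient φ(1648). φ is multiplicative, with φ(p^e) = p^e − p^(e−1). Factorise 1648 = 2^4 · 103. Then
  φ(1648) = (2^4 − 2^3) · (103 − 1) = 8 · 102 = 816.
So there are 816 such integers.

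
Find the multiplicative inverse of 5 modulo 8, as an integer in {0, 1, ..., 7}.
5^(−1) ≡ 5 (mod 8)

Apply the extended Euclidean algorithm to (8, 5), tracking rows (r, s, t) with s·8 + t·5 = r. Each division r_prev = q·r_cur + r_new produces the new row as (previous row) − q·(current row):
  row A: (8, 1, 0)   [1·8 + 0·5 = 8]
  row B: (5, 0, 1)   [0·8 + 1·5 = 5]
  8 = 1·5 + 3   → row C = row A − 1·row B = (3, 1, −1)   [check: 1·8 − 1·5 = 3]
  5 = 1·3 + 2   → row D = row B − 1·row C = (2, −1, 2)   [check: −1·8 + 2·5 = 2]
  3 = 1·2 + 1   → row E = row C − 1·row D = (1, 2, −3)   [check: 2·8 − 3·5 = 1]
  2 = 2·1 + 0   → remainder 0, stop. gcd = 1 (last nonzero row E).
The gcd is 1, so 5 is invertible mod 8. The last nonzero row gives 2·8 − 3·5 = 1, so t = −3. So 5^(−1) ≡ −3 ≡ 5 (mod 8). Verify: 5 · 5 = 25 ≡ 1 (mod 8). ✓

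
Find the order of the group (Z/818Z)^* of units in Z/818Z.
(Z/818Z)^* consists of the classes a with gcd(a, 818) = 1, so its order is φ(818). φ is multiplicative, with φ(p^e) = p^e − p^(e−1). Factorise 818 = 2 · 409. Then
  φ(818) = (2 − 1) · (409 − 1) = 1 · 408 = 408.
Thus |(Z/818Z)^*| = 408.

Final answer: |(Z/818Z)^*| = 408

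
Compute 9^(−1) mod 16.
Apply the extended Euclidean algorithm to (16, 9), tracking rows (r, s, t) with s·16 + t·9 = r. Each division r_prev = q·r_cur + r_new produces the new row as (previous row) − q·(current row):
  row A: (16, 1, 0)   [1·16 + 0·9 = 16]
  row B: (9, 0, 1)   [0·16 + 1·9 = 9]
  16 = 1·9 + 7   → row C = row A − 1·row B = (7, 1, −1)   [check: 1·16 − 1·9 = 7]
  9 = 1·7 + 2   → row D = row B − 1·row C = (2, −1, 2)   [check: −1·16 + 2·9 = 2]
  7 = 3·2 + 1   → row E = row C − 3·row D = (1, 4, −7)   [check: 4·16 − 7·9 = 1]
  2 = 2·1 + 0   → remainder 0, stop. gcd = 1 (last nonzero row E).
The gcd is 1, so 9 is invertible mod 16. The last nonzero row gives 4·16 − 7·9 = 1, so t = −7. So 9^(−1) ≡ −7 ≡ 9 (mod 16). Verify: 9 · 9 = 81 ≡ 1 (mod 16). ✓

Final answer: 9^(−1) ≡ 9 (mod 16)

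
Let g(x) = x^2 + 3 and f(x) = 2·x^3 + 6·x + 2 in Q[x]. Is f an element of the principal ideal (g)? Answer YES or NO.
NO

In Q[x] the ideal (g) consists of all multiples of g, so f ∈ (g) iff g | f, i.e. iff the remainder of f on division by g is 0. Divide f by g (g is monic, so eliminate the leading term of the running remainder at each step):
  leading term 2·x^3: subtract (2·x)·g(x) = 2·x^3 + 6·x, leaving 2
The remainder r(x) = 2 ≠ 0 (and deg r < deg g), so g ∤ f, i.e. f ∉ (g).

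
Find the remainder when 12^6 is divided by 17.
Use repeated squaring. Binary(6) = 110. Walk through the bits of the exponent 6 left-to-right: at each bit after the leading one, square the running value, then multiply by 12 if the bit is 1 (always reducing mod 17):
  bit 1 = 1 (leading): start with 12.
  bit 2 = 1: square 12^2 = 144 ≡ 8; bit is 1, so multiply 8·12 = 96 ≡ 11 (mod 17).
  bit 3 = 0: square 11^2 = 121 ≡ 2 (mod 17).
Final value: 12^6 ≡ 2 (mod 17).

Final answer: 2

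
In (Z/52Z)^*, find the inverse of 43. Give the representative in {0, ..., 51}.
Apply the extended Euclidean algorithm to (52, 43), tracking rows (r, s, t) with s·52 + t·43 = r. Each division r_prev = q·r_cur + r_new produces the new row as (previous row) − q·(current row):
  row A: (52, 1, 0)   [1·52 + 0·43 = 52]
  row B: (43, 0, 1)   [0·52 + 1·43 = 43]
  52 = 1·43 + 9   → row C = row A − 1·row B = (9, 1, −1)   [check: 1·52 − 1·43 = 9]
  43 = 4·9 + 7   → row D = row B − 4·row C = (7, −4, 5)   [check: −4·52 + 5·43 = 7]
  9 = 1·7 + 2   → row E = row C − 1·row D = (2, 5, −6)   [check: 5·52 − 6·43 = 2]
  7 = 3·2 + 1   → row F = row D − 3·row E = (1, −19, 23)   [check: −19·52 + 23·43 = 1]
  2 = 2·1 + 0   → remainder 0, stop. gcd = 1 (last nonzero row F).
The gcd is 1, so 43 is invertible mod 52. The last nonzero row gives −19·52 + 23·43 = 1, so t = 23. So 43^(−1) ≡ 23 (mod 52). Verify: 43 · 23 = 989 ≡ 1 (mod 52). ✓

Final answer: 43^(−1) ≡ 23 (mod 52)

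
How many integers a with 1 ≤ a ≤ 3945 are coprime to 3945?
The number of a ∈ {1, ..., 3945} with gcd(a, 3945) = 1 is by definition Euler's totient φ(3945). φ is multiplicative, with φ(p^e) = p^e − p^(e−1). Factorise 3945 = 3 · 5 · 263. Then
  φ(3945) = (3 − 1) · (5 − 1) · (263 − 1) = 2 · 4 · 262 = 2096.
So there are 2096 such integers.

Final answer: 2096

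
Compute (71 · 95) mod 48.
25

Reduce the factors first: 71 ≡ 23, 95 ≡ 47 (mod 48), so 71 · 95 ≡ 23 · 47 (mod 48). 23 · 47 = 1081. Dividing by 48: 1081 = 22·48 + 25. So (71 · 95) mod 48 = 25.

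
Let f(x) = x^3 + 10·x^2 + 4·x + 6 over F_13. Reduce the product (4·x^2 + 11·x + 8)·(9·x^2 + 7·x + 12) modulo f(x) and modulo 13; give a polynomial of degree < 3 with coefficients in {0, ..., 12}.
a · b ≡ 4·x^2 + 7·x + 12 (mod f(x))

Multiply as integer polynomials: a · b = 36·x^4 + 127·x^3 + 197·x^2 + 188·x + 96. Reducing coefficients mod 13: a · b ≡ 10·x^4 + 10·x^3 + 2·x^2 + 6·x + 5. Now divide by f(x) = x^3 + 10·x^2 + 4·x + 6 in F_13[x], eliminating the leading term at each step:
  leading term 10·x^4: subtract (10·x)·f(x) = 10·x^4 + 9·x^3 + x^2 + 8·x, leaving x^3 + x^2 + 11·x + 5 (coefficients mod 13)
  leading term x^3: subtract (1)·f(x) = x^3 + 10·x^2 + 4·x + 6, leaving 4·x^2 + 7·x + 12 (coefficients mod 13)
The degree is now < 3, so this is the remainder. Hence a · b ≡ 4·x^2 + 7·x + 12 in F_13[x]/(f).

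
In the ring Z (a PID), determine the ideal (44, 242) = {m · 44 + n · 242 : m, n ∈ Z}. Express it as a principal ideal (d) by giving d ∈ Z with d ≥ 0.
In the PID Z, (a, b) is generated by gcd(a, b). Compute gcd(242, 44) with the extended Euclidean algorithm, tracking rows (r, s, t) with s·242 + t·44 = r:
  row A: (242, 1, 0)   [1·242 + 0·44 = 242]
  row B: (44, 0, 1)   [0·242 + 1·44 = 44]
  242 = 5·44 + 22   → row C = row A − 5·row B = (22, 1, −5)   [check: 1·242 − 5·44 = 22]
  44 = 2·22 + 0   → remainder 0, stop. gcd = 22 (last nonzero row C).
So gcd(44, 242) = 22, with Bézout identity 1·242 − 5·44 = 22. Containment (⊇): the Bézout identity exhibits 22 as an element of (44, 242), giving (22) ⊆ (44, 242). Containment (⊆): since 22 | 44 and 22 | 242 (44 = 22·2, 242 = 22·11), every Z-linear combination of 44 and 242 is divisible by 22, so (44, 242) ⊆ (22). Therefore (44, 242) = (22), d = 22.

Final answer: (44, 242) = (22); d = 22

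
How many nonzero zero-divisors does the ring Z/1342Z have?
In Z/1342Z each nonzero element is either a unit (gcd with 1342 is 1) or a zero-divisor (gcd > 1). The number of units is φ(1342): factorise 1342 = 2 · 11 · 61, so φ(1342) = (2 − 1) · (11 − 1) · (61 − 1) = 1 · 10 · 60 = 600. The nonzero elements number 1342 − 1 = 1341. Hence the nonzero zero-divisors number 1341 − 600 = 741.

Final answer: Z/1342Z has 741 nonzero zero-divisors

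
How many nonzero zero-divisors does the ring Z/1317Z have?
In Z/1317Z each nonzero element is either a unit (gcd with 1317 is 1) or a zero-divisor (gcd > 1). The number of units is φ(1317): factorise 1317 = 3 · 439, so φ(1317) = (3 − 1) · (439 − 1) = 2 · 438 = 876. The nonzero elements number 1317 − 1 = 1316. Hence the nonzero zero-divisors number 1316 − 876 = 440.

Final answer: Z/1317Z has 440 nonzero zero-divisors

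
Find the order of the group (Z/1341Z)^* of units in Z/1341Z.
(Z/1341Z)^* consists of the classes a with gcd(a, 1341) = 1, so its order is φ(1341). φ is multiplicative, with φ(p^e) = p^e − p^(e−1). Factorise 1341 = 3^2 · 149. Then
  φ(1341) = (3^2 − 3^1) · (149 − 1) = 6 · 148 = 888.
Thus |(Z/1341Z)^*| = 888.

Final answer: |(Z/1341Z)^*| = 888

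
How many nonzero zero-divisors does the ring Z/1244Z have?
In Z/1244Z each nonzero element is either a unit (gcd with 1244 is 1) or a zero-divisor (gcd > 1). The number of units is φ(1244): factorise 1244 = 2^2 · 311, so φ(1244) = (2^2 − 2^1) · (311 − 1) = 2 · 310 = 620. The nonzero elements number 1244 − 1 = 1243. Hence the nonzero zero-divisors number 1243 − 620 = 623.

Final answer: Z/1244Z has 623 nonzero zero-divisors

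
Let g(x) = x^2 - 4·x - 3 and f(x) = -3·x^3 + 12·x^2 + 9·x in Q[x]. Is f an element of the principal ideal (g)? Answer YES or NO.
YES

In Q[x] the ideal (g) consists of all multiples of g, so f ∈ (g) iff g | f, i.e. iff the remainder of f on division by g is 0. Divide f by g (g is monic, so eliminate the leading term of the running remainder at each step):
  leading term -3·x^3: subtract (-3·x)·g(x) = -3·x^3 + 12·x^2 + 9·x, leaving 0
The remainder is 0, so f(x) = g(x) · h(x) with h(x) = -3·x. Hence g | f, i.e. f ∈ (g).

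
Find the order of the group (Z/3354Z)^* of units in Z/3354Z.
(Z/3354Z)^* consists of the classes a with gcd(a, 3354) = 1, so its order is φ(3354). φ is multiplicative, with φ(p^e) = p^e − p^(e−1). Factorise 3354 = 2 · 3 · 13 · 43. Then
  φ(3354) = (2 − 1) · (3 − 1) · (13 − 1) · (43 − 1) = 1 · 2 · 12 · 42 = 1008.
Thus |(Z/3354Z)^*| = 1008.

Final answer: |(Z/3354Z)^*| = 1008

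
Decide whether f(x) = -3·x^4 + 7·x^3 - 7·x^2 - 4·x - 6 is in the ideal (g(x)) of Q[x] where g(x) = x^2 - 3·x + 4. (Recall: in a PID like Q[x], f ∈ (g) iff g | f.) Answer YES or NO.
NO

In Q[x] the ideal (g) consists of all multiples of g, so f ∈ (g) iff g | f, i.e. iff the remainder of f on division by g is 0. Divide f by g (g is monic, so eliminate the leading term of the running remainder at each step):
  leading term -3·x^4: subtract (-3·x^2)·g(x) = -3·x^4 + 9·x^3 - 12·x^2, leaving -2·x^3 + 5·x^2 - 4·x - 6
  leading term -2·x^3: subtract (-2·x)·g(x) = -2·x^3 + 6·x^2 - 8·x, leaving -x^2 + 4·x - 6
  leading term -x^2: subtract (-1)·g(x) = -x^2 + 3·x - 4, leaving x - 2
The remainder r(x) = x - 2 ≠ 0 (and deg r < deg g), so g ∤ f, i.e. f ∉ (g).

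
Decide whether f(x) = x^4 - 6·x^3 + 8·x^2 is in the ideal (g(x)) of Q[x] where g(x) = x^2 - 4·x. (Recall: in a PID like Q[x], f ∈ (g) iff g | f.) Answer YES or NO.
In Q[x] the ideal (g) consists of all multiples of g, so f ∈ (g) iff g | f, i.e. iff the remainder of f on division by g is 0. Divide f by g (g is monic, so eliminate the leading term of the running remainder at each step):
  leading term x^4: subtract (x^2)·g(x) = x^4 - 4·x^3, leaving -2·x^3 + 8·x^2
  leading term -2·x^3: subtract (-2·x)·g(x) = -2·x^3 + 8·x^2, leaving 0
The remainder is 0, so f(x) = g(x) · h(x) with h(x) = x^2 - 2·x. Hence g | f, i.e. f ∈ (g).

Final answer: YES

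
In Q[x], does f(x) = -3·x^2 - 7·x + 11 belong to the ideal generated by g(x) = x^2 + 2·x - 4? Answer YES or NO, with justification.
NO

In Q[x] the ideal (g) consists of all multiples of g, so f ∈ (g) iff g | f, i.e. iff the remainder of f on division by g is 0. Divide f by g (g is monic, so eliminate the leading term of the running remainder at each step):
  leading term -3·x^2: subtract (-3)·g(x) = -3·x^2 - 6·x + 12, leaving -x - 1
The remainder r(x) = -x - 1 ≠ 0 (and deg r < deg g), so g ∤ f, i.e. f ∉ (g).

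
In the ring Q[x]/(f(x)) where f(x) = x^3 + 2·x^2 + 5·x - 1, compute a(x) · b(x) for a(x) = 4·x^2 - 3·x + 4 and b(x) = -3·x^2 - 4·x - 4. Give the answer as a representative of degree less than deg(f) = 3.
a · b ≡ 10·x^2 - 101·x + 1 (mod f(x))

First multiply in Q[x] without reducing: a · b = -12·x^4 - 7·x^3 - 16·x^2 - 4·x - 16. Now divide by f(x) = x^3 + 2·x^2 + 5·x - 1, eliminating the leading term at each step:
  leading term -12·x^4: subtract (-12·x)·f(x) = -12·x^4 - 24·x^3 - 60·x^2 + 12·x, leaving 17·x^3 + 44·x^2 - 16·x - 16
  leading term 17·x^3: subtract (17)·f(x) = 17·x^3 + 34·x^2 + 85·x - 17, leaving 10·x^2 - 101·x + 1
The degree is now < 3, so this is the remainder. Hence a · b ≡ 10·x^2 - 101·x + 1 in Q[x]/(f).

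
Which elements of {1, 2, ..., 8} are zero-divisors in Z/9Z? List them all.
nonzero zero-divisors of Z/9Z = {3, 6}

An element a ∈ Z/9Z (with a ≠ 0) is a zero-divisor iff gcd(a, 9) > 1 (because a is a unit precisely when gcd(a, n) = 1, and in Z/nZ every nonzero, non-unit element is a zero-divisor). Scan a = 1, ..., 8 and keep those with gcd(a, 9) > 1:
  gcd(3, 9) = 3, gcd(6, 9) = 3.
All other a ∈ {1, ..., 8} have gcd(a, 9) = 1 and are units. So the nonzero zero-divisors are exactly the 2 values of a appearing in this scan.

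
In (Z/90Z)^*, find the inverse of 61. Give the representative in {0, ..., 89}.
Apply the extended Euclidean algorithm to (90, 61), tracking rows (r, s, t) with s·90 + t·61 = r. Each division r_prev = q·r_cur + r_new produces the new row as (previous row) − q·(current row):
  row A: (90, 1, 0)   [1·90 + 0·61 = 90]
  row B: (61, 0, 1)   [0·90 + 1·61 = 61]
  90 = 1·61 + 29   → row C = row A − 1·row B = (29, 1, −1)   [check: 1·90 − 1·61 = 29]
  61 = 2·29 + 3   → row D = row B − 2·row C = (3, −2, 3)   [check: −2·90 + 3·61 = 3]
  29 = 9·3 + 2   → row E = row C − 9·row D = (2, 19, −28)   [check: 19·90 − 28·61 = 2]
  3 = 1·2 + 1   → row F = row D − 1·row E = (1, −21, 31)   [check: −21·90 + 31·61 = 1]
  2 = 2·1 + 0   → remainder 0, stop. gcd = 1 (last nonzero row F).
The gcd is 1, so 61 is invertible mod 90. The last nonzero row gives −21·90 + 31·61 = 1, so t = 31. So 61^(−1) ≡ 31 (mod 90). Verify: 61 · 31 = 1891 ≡ 1 (mod 90). ✓

Final answer: 61^(−1) ≡ 31 (mod 90)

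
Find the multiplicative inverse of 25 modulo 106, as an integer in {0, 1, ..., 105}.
25^(−1) ≡ 17 (mod 106)

Apply the extended Euclidean algorithm to (106, 25), tracking rows (r, s, t) with s·106 + t·25 = r. Each division r_prev = q·r_cur + r_new produces the new row as (previous row) − q·(current row):
  row A: (106, 1, 0)   [1·106 + 0·25 = 106]
  row B: (25, 0, 1)   [0·106 + 1·25 = 25]
  106 = 4·25 + 6   → row C = row A − 4·row B = (6, 1, −4)   [check: 1·106 − 4·25 = 6]
  25 = 4·6 + 1   → row D = row B − 4·row C = (1, −4, 17)   [check: −4·106 + 17·25 = 1]
  6 = 6·1 + 0   → remainder 0, stop. gcd = 1 (last nonzero row D).
The gcd is 1, so 25 is invertible mod 106. The last nonzero row gives −4·106 + 17·25 = 1, so t = 17. So 25^(−1) ≡ 17 (mod 106). Verify: 25 · 17 = 425 ≡ 1 (mod 106). ✓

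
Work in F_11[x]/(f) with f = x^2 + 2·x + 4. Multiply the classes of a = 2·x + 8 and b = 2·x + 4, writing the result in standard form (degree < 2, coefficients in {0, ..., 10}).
a · b ≡ 5·x + 5 (mod f(x))

Multiply as integer polynomials: a · b = 4·x^2 + 24·x + 32. Reducing coefficients mod 11: a · b ≡ 4·x^2 + 2·x + 10. Now divide by f(x) = x^2 + 2·x + 4 in F_11[x], eliminating the leading term at each step:
  leading term 4·x^2: subtract (4)·f(x) = 4·x^2 + 8·x + 5, leaving 5·x + 5 (coefficients mod 11)
The degree is now < 2, so this is the remainder. Hence a · b ≡ 5·x + 5 in F_11[x]/(f).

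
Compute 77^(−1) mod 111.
77^(−1) ≡ 62 (mod 111)

Apply the extended Euclidean algorithm to (111, 77), tracking rows (r, s, t) with s·111 + t·77 = r. Each division r_prev = q·r_cur + r_new produces the new row as (previous row) − q·(current row):
  row A: (111, 1, 0)   [1·111 + 0·77 = 111]
  row B: (77, 0, 1)   [0·111 + 1·77 = 77]
  111 = 1·77 + 34   → row C = row A − 1·row B = (34, 1, −1)   [check: 1·111 − 1·77 = 34]
  77 = 2·34 + 9   → row D = row B − 2·row C = (9, −2, 3)   [check: −2·111 + 3·77 = 9]
  34 = 3·9 + 7   → row E = row C − 3·row D = (7, 7, −10)   [check: 7·111 − 10·77 = 7]
  9 = 1·7 + 2   → row F = row D − 1·row E = (2, −9, 13)   [check: −9·111 + 13·77 = 2]
  7 = 3·2 + 1   → row G = row E − 3·row F = (1, 34, −49)   [check: 34·111 − 49·77 = 1]
  2 = 2·1 + 0   → remainder 0, stop. gcd = 1 (last nonzero row G).
The gcd is 1, so 77 is invertible mod 111. The last nonzero row gives 34·111 − 49·77 = 1, so t = −49. So 77^(−1) ≡ −49 ≡ 62 (mod 111). Verify: 77 · 62 = 4774 ≡ 1 (mod 111). ✓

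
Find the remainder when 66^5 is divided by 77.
33

Use repeated squaring. Binary(5) = 101. Walk through the bits of the exponent 5 left-to-right: at each bit after the leading one, square the running value, then multiply by 66 if the bit is 1 (always reducing mod 77):
  bit 1 = 1 (leading): start with 66.
  bit 2 = 0: square 66^2 = 4356 ≡ 44 (mod 77).
  bit 3 = 1: square 44^2 = 1936 ≡ 11; bit is 1, so multiply 11·66 = 726 ≡ 33 (mod 77).
Final value: 66^5 ≡ 33 (mod 77).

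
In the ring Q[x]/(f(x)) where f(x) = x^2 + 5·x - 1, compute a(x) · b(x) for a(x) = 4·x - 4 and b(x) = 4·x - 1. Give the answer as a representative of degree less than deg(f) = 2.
a · b ≡ 20 - 100·x (mod f(x))

First multiply in Q[x] without reducing: a · b = 16·x^2 - 20·x + 4. Now divide by f(x) = x^2 + 5·x - 1, eliminating the leading term at each step:
  leading term 16·x^2: subtract (16)·f(x) = 16·x^2 + 80·x - 16, leaving 20 - 100·x
The degree is now < 2, so this is the remainder. Hence a · b ≡ 20 - 100·x in Q[x]/(f).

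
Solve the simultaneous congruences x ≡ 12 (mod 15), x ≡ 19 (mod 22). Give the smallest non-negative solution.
The moduli 15, 22 are pairwise coprime, so by the CRT there is a unique solution mod 15·22 = 330.
Solve by successive substitution. Start with x ≡ 12 (mod 15).
  Combine with x ≡ 19 (mod 22): write x = 12 + 15·t and require 12 + 15·t ≡ 19 (mod 22), i.e. 15·t ≡ 19 − 12 ≡ 7 (mod 22). Since 15^(−1) ≡ 3 (mod 22), t ≡ 3·7 ≡ 21 (mod 22). So x ≡ 12 + 15·21 = 327 (mod 330).
Unique solution in [0, 330): x = 327.

Final answer: x ≡ 327 (mod 330); the representative in [0, 330) is 327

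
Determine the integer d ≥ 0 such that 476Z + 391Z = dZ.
In the PID Z, (a, b) is generated by gcd(a, b). Compute gcd(476, 391) with the extended Euclidean algorithm, tracking rows (r, s, t) with s·476 + t·391 = r:
  row A: (476, 1, 0)   [1·476 + 0·391 = 476]
  row B: (391, 0, 1)   [0·476 + 1·391 = 391]
  476 = 1·391 + 85   → row C = row A − 1·row B = (85, 1, −1)   [check: 1·476 − 1·391 = 85]
  391 = 4·85 + 51   → row D = row B − 4·row C = (51, −4, 5)   [check: −4·476 + 5·391 = 51]
  85 = 1·51 + 34   → row E = row C − 1·row D = (34, 5, −6)   [check: 5·476 − 6·391 = 34]
  51 = 1·34 + 17   → row F = row D − 1·row E = (17, −9, 11)   [check: −9·476 + 11·391 = 17]
  34 = 2·17 + 0   → remainder 0, stop. gcd = 17 (last nonzero row F).
So gcd(476, 391) = 17, with Bézout identity −9·476 + 11·391 = 17. Containment (⊇): the Bézout identity exhibits 17 as an element of (476, 391), giving (17) ⊆ (476, 391). Containment (⊆): since 17 | 476 and 17 | 391 (476 = 17·28, 391 = 17·23), every Z-linear combination of 476 and 391 is divisible by 17, so (476, 391) ⊆ (17). Therefore (476, 391) = (17), d = 17.

Final answer: (476, 391) = (17); d = 17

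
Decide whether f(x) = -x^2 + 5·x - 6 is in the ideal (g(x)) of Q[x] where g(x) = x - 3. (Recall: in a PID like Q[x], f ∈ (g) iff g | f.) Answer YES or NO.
YES

In Q[x] the ideal (g) consists of all multiples of g, so f ∈ (g) iff g | f, i.e. iff the remainder of f on division by g is 0. Divide f by g (g is monic, so eliminate the leading term of the running remainder at each step):
  leading term -x^2: subtract (-x)·g(x) = -x^2 + 3·x, leaving 2·x - 6
  leading term 2·x: subtract (2)·g(x) = 2·x - 6, leaving 0
The remainder is 0, so f(x) = g(x) · h(x) with h(x) = 2 - x. Hence g | f, i.e. f ∈ (g).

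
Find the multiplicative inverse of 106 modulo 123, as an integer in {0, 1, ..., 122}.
Apply the extended Euclidean algorithm to (123, 106), tracking rows (r, s, t) with s·123 + t·106 = r. Each division r_prev = q·r_cur + r_new produces the new row as (previous row) − q·(current row):
  row A: (123, 1, 0)   [1·123 + 0·106 = 123]
  row B: (106, 0, 1)   [0·123 + 1·106 = 106]
  123 = 1·106 + 17   → row C = row A − 1·row B = (17, 1, −1)   [check: 1·123 − 1·106 = 17]
  106 = 6·17 + 4   → row D = row B − 6·row C = (4, −6, 7)   [check: −6·123 + 7·106 = 4]
  17 = 4·4 + 1   → row E = row C − 4·row D = (1, 25, −29)   [check: 25·123 − 29·106 = 1]
  4 = 4·1 + 0   → remainder 0, stop. gcd = 1 (last nonzero row E).
The gcd is 1, so 106 is invertible mod 123. The last nonzero row gives 25·123 − 29·106 = 1, so t = −29. So 106^(−1) ≡ −29 ≡ 94 (mod 123). Verify: 106 · 94 = 9964 ≡ 1 (mod 123). ✓

Final answer: 106^(−1) ≡ 94 (mod 123)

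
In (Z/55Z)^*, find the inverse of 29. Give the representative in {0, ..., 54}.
29^(−1) ≡ 19 (mod 55)

Apply the extended Euclidean algorithm to (55, 29), tracking rows (r, s, t) with s·55 + t·29 = r. Each division r_prev = q·r_cur + r_new produces the new row as (previous row) − q·(current row):
  row A: (55, 1, 0)   [1·55 + 0·29 = 55]
  row B: (29, 0, 1)   [0·55 + 1·29 = 29]
  55 = 1·29 + 26   → row C = row A − 1·row B = (26, 1, −1)   [check: 1·55 − 1·29 = 26]
  29 = 1·26 + 3   → row D = row B − 1·row C = (3, −1, 2)   [check: −1·55 + 2·29 = 3]
  26 = 8·3 + 2   → row E = row C − 8·row D = (2, 9, −17)   [check: 9·55 − 17·29 = 2]
  3 = 1·2 + 1   → row F = row D − 1·row E = (1, −10, 19)   [check: −10·55 + 19·29 = 1]
  2 = 2·1 + 0   → remainder 0, stop. gcd = 1 (last nonzero row F).
The gcd is 1, so 29 is invertible mod 55. The last nonzero row gives −10·55 + 19·29 = 1, so t = 19. So 29^(−1) ≡ 19 (mod 55). Verify: 29 · 19 = 551 ≡ 1 (mod 55). ✓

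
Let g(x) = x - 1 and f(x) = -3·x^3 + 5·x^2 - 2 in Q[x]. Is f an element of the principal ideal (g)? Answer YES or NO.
YES

In Q[x] the ideal (g) consists of all multiples of g, so f ∈ (g) iff g | f, i.e. iff the remainder of f on division by g is 0. Divide f by g (g is monic, so eliminate the leading term of the running remainder at each step):
  leading term -3·x^3: subtract (-3·x^2)·g(x) = -3·x^3 + 3·x^2, leaving 2·x^2 - 2
  leading term 2·x^2: subtract (2·x)·g(x) = 2·x^2 - 2·x, leaving 2·x - 2
  leading term 2·x: subtract (2)·g(x) = 2·x - 2, leaving 0
The remainder is 0, so f(x) = g(x) · h(x) with h(x) = -3·x^2 + 2·x + 2. Hence g | f, i.e. f ∈ (g).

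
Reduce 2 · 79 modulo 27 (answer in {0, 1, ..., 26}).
Reduce the factors first: 79 ≡ 25 (mod 27), so 2 · 79 ≡ 2 · 25 (mod 27). 2 · 25 = 50. Dividing by 27: 50 = 1·27 + 23. So (2 · 79) mod 27 = 23.

Final answer: 23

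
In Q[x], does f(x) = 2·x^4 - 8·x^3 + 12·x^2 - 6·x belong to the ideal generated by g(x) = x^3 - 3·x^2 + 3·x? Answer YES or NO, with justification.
In Q[x] the ideal (g) consists of all multiples of g, so f ∈ (g) iff g | f, i.e. iff the remainder of f on division by g is 0. Divide f by g (g is monic, so eliminate the leading term of the running remainder at each step):
  leading term 2·x^4: subtract (2·x)·g(x) = 2·x^4 - 6·x^3 + 6·x^2, leaving -2·x^3 + 6·x^2 - 6·x
  leading term -2·x^3: subtract (-2)·g(x) = -2·x^3 + 6·x^2 - 6·x, leaving 0
The remainder is 0, so f(x) = g(x) · h(x) with h(x) = 2·x - 2. Hence g | f, i.e. f ∈ (g).

Final answer: YES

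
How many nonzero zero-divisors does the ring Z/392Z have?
In Z/392Z each nonzero element is either a unit (gcd with 392 is 1) or a zero-divisor (gcd > 1). The number of units is φ(392): factorise 392 = 2^3 · 7^2, so φ(392) = (2^3 − 2^2) · (7^2 − 7^1) = 4 · 42 = 168. The nonzero elements number 392 − 1 = 391. Hence the nonzero zero-divisors number 391 − 168 = 223.

Final answer: Z/392Z has 223 nonzero zero-divisors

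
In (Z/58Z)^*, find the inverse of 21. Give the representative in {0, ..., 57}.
Apply the extended Euclidean algorithm to (58, 21), tracking rows (r, s, t) with s·58 + t·21 = r. Each division r_prev = q·r_cur + r_new produces the new row as (previous row) − q·(current row):
  row A: (58, 1, 0)   [1·58 + 0·21 = 58]
  row B: (21, 0, 1)   [0·58 + 1·21 = 21]
  58 = 2·21 + 16   → row C = row A − 2·row B = (16, 1, −2)   [check: 1·58 − 2·21 = 16]
  21 = 1·16 + 5   → row D = row B − 1·row C = (5, −1, 3)   [check: −1·58 + 3·21 = 5]
  16 = 3·5 + 1   → row E = row C − 3·row D = (1, 4, −11)   [check: 4·58 − 11·21 = 1]
  5 = 5·1 + 0   → remainder 0, stop. gcd = 1 (last nonzero row E).
The gcd is 1, so 21 is invertible mod 58. The last nonzero row gives 4·58 − 11·21 = 1, so t = −11. So 21^(−1) ≡ −11 ≡ 47 (mod 58). Verify: 21 · 47 = 987 ≡ 1 (mod 58). ✓

Final answer: 21^(−1) ≡ 47 (mod 58)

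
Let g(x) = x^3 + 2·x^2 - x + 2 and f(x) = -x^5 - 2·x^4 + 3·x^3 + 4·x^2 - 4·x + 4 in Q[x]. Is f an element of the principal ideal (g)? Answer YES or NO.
In Q[x] the ideal (g) consists of all multiples of g, so f ∈ (g) iff g | f, i.e. iff the remainder of f on division by g is 0. Divide f by g (g is monic, so eliminate the leading term of the running remainder at each step):
  leading term -x^5: subtract (-x^2)·g(x) = -x^5 - 2·x^4 + x^3 - 2·x^2, leaving 2·x^3 + 6·x^2 - 4·x + 4
  leading term 2·x^3: subtract (2)·g(x) = 2·x^3 + 4·x^2 - 2·x + 4, leaving 2·x^2 - 2·x
The remainder r(x) = 2·x^2 - 2·x ≠ 0 (and deg r < deg g), so g ∤ f, i.e. f ∉ (g).

Final answer: NO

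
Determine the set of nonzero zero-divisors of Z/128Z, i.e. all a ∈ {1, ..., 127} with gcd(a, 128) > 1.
An element a ∈ Z/128Z (with a ≠ 0) is a zero-divisor iff gcd(a, 128) > 1 (because a is a unit precisely when gcd(a, n) = 1, and in Z/nZ every nonzero, non-unit element is a zero-divisor). Scan a = 1, ..., 127 and keep those with gcd(a, 128) > 1:
  gcd(2, 128) = 2, gcd(4, 128) = 4, gcd(6, 128) = 2, gcd(8, 128) = 8, gcd(10, 128) = 2, gcd(12, 128) = 4, gcd(14, 128) = 2, gcd(16, 128) = 16, gcd(18, 128) = 2, gcd(20, 128) = 4, gcd(22, 128) = 2, gcd(24, 128) = 8, gcd(26, 128) = 2, gcd(28, 128) = 4, gcd(30, 128) = 2, gcd(32, 128) = 32, gcd(34, 128) = 2, gcd(36, 128) = 4, gcd(38, 128) = 2, gcd(40, 128) = 8, gcd(42, 128) = 2, gcd(44, 128) = 4, gcd(46, 128) = 2, gcd(48, 128) = 16, gcd(50, 128) = 2, gcd(52, 128) = 4, gcd(54, 128) = 2, gcd(56, 128) = 8, gcd(58, 128) = 2, gcd(60, 128) = 4, gcd(62, 128) = 2, gcd(64, 128) = 64, gcd(66, 128) = 2, gcd(68, 128) = 4, gcd(70, 128) = 2, gcd(72, 128) = 8, gcd(74, 128) = 2, gcd(76, 128) = 4, gcd(78, 128) = 2, gcd(80, 128) = 16, gcd(82, 128) = 2, gcd(84, 128) = 4, gcd(86, 128) = 2, gcd(88, 128) = 8, gcd(90, 128) = 2, gcd(92, 128) = 4, gcd(94, 128) = 2, gcd(96, 128) = 32, gcd(98, 128) = 2, gcd(100, 128) = 4, gcd(102, 128) = 2, gcd(104, 128) = 8, gcd(106, 128) = 2, gcd(108, 128) = 4, gcd(110, 128) = 2, gcd(112, 128) = 16, gcd(114, 128) = 2, gcd(116, 128) = 4, gcd(118, 128) = 2, gcd(120, 128) = 8, gcd(122, 128) = 2, gcd(124, 128) = 4, gcd(126, 128) = 2.
All other a ∈ {1, ..., 127} have gcd(a, 128) = 1 and are units. So the nonzero zero-divisors are exactly the 63 values of a appearing in this scan.

Final answer: nonzero zero-divisors of Z/128Z = {2, 4, 6, 8, 10, 12, 14, 16, 18, 20, 22, 24, 26, 28, 30, 32, 34, 36, 38, 40, 42, 44, 46, 48, 50, 52, 54, 56, 58, 60, 62, 64, 66, 68, 70, 72, 74, 76, 78, 80, 82, 84, 86, 88, 90, 92, 94, 96, 98, 100, 102, 104, 106, 108, 110, 112, 114, 116, 118, 120, 122, 124, 126}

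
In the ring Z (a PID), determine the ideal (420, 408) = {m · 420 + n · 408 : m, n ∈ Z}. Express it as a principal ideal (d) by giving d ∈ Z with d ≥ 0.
(420, 408) = (12); d = 12

In the PID Z, (a, b) is generated by gcd(a, b). Compute gcd(420, 408) with the extended Euclidean algorithm, tracking rows (r, s, t) with s·420 + t·408 = r:
  row A: (420, 1, 0)   [1·420 + 0·408 = 420]
  row B: (408, 0, 1)   [0·420 + 1·408 = 408]
  420 = 1·408 + 12   → row C = row A − 1·row B = (12, 1, −1)   [check: 1·420 − 1·408 = 12]
  408 = 34·12 + 0   → remainder 0, stop. gcd = 12 (last nonzero row C).
So gcd(420, 408) = 12, with Bézout identity 1·420 − 1·408 = 12. Containment (⊇): the Bézout identity exhibits 12 as an element of (420, 408), giving (12) ⊆ (420, 408). Containment (⊆): since 12 | 420 and 12 | 408 (420 = 12·35, 408 = 12·34), every Z-linear combination of 420 and 408 is divisible by 12, so (420, 408) ⊆ (12). Therefore (420, 408) = (12), d = 12.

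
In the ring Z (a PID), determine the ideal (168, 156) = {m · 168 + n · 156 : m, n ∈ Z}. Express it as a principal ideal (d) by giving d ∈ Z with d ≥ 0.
In the PID Z, (a, b) is generated by gcd(a, b). Compute gcd(168, 156) with the extended Euclidean algorithm, tracking rows (r, s, t) with s·168 + t·156 = r:
  row A: (168, 1, 0)   [1·168 + 0·156 = 168]
  row B: (156, 0, 1)   [0·168 + 1·156 = 156]
  168 = 1·156 + 12   → row C = row A − 1·row B = (12, 1, −1)   [check: 1·168 − 1·156 = 12]
  156 = 13·12 + 0   → remainder 0, stop. gcd = 12 (last nonzero row C).
So gcd(168, 156) = 12, with Bézout identity 1·168 − 1·156 = 12. Containment (⊇): the Bézout identity exhibits 12 as an element of (168, 156), giving (12) ⊆ (168, 156). Containment (⊆): since 12 | 168 and 12 | 156 (168 = 12·14, 156 = 12·13), every Z-linear combination of 168 and 156 is divisible by 12, so (168, 156) ⊆ (12). Therefore (168, 156) = (12), d = 12.

Final answer: (168, 156) = (12); d = 12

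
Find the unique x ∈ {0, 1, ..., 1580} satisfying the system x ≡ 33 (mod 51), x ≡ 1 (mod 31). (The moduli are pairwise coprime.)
x ≡ 900 (mod 1581); the representative in [0, 1581) is 900

The moduli 51, 31 are pairwise coprime, so by the CRT there is a unique solution mod 51·31 = 1581.
Solve by successive substitution. Start with x ≡ 33 (mod 51).
  Combine with x ≡ 1 (mod 31): write x = 33 + 51·t and require 33 + 51·t ≡ 1 (mod 31), i.e. 51·t ≡ 1 − 33 ≡ 30 (mod 31). Since 51^(−1) ≡ 14 (mod 31) (51 ≡ 20 (mod 31)), t ≡ 14·30 ≡ 17 (mod 31). So x ≡ 33 + 51·17 = 900 (mod 1581).
Unique solution in [0, 1581): x = 900.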